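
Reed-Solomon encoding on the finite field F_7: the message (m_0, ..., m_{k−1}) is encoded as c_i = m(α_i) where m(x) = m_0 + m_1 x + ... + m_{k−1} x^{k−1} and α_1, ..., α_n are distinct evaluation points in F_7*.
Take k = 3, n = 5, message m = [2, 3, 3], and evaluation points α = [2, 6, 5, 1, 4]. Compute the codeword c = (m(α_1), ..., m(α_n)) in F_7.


c = [6, 2, 1, 1, 6]

Message polynomial: m(x) = 2 + 3·x + 3·x^2 (mod 7).
For each evaluation point α_i, compute m(α_i) mod 7:
  α_1 = 2: Horner steps 3 → 2 → 6, so m(2) = 6.
  α_2 = 6: Horner steps 3 → 0 → 2, so m(6) = 2.
  α_3 = 5: Horner steps 3 → 4 → 1, so m(5) = 1.
  α_4 = 1: Horner steps 3 → 6 → 1, so m(1) = 1.
  α_5 = 4: Horner steps 3 → 1 → 6, so m(4) = 6.
Codeword c = [6, 2, 1, 1, 6] ∈ F_7^5.


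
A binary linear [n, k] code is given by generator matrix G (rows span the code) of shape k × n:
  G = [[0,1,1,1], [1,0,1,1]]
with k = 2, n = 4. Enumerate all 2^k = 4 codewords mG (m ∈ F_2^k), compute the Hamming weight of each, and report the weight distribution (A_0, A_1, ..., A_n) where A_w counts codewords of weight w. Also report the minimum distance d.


Weight distribution: A_0 = 1, A_2 = 1, A_3 = 2. Minimum distance d = 2.

Enumerate all 2^2 = 4 messages m ∈ F_2^2.
For each, compute codeword c = mG in F_2^4, then tally its weight.
  m = 00 → c = 0000, weight = 0.
  m = 10 → c = 0111, weight = 3.
  m = 01 → c = 1011, weight = 3.
  m = 11 → c = 1100, weight = 2.
Tally weights:
  weight 0: 1 codewords.
  weight 2: 1 codewords.
  weight 3: 2 codewords.
Minimum distance d = smallest w > 0 with A_w > 0 = 2.
Sanity: Σ A_w = 4 = 2^2 = 4 ✓.


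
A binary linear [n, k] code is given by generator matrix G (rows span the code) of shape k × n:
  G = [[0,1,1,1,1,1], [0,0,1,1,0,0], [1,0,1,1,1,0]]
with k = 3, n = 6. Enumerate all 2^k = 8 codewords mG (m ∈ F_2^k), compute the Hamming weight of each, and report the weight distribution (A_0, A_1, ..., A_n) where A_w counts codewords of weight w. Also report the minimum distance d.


Weight distribution: A_0 = 1, A_2 = 2, A_3 = 2, A_4 = 1, A_5 = 2. Minimum distance d = 2.

Enumerate all 2^3 = 8 messages m ∈ F_2^3.
For each, compute codeword c = mG in F_2^6, then tally its weight.
  m = 000 → c = 000000, weight = 0.
  m = 100 → c = 011111, weight = 5.
  m = 010 → c = 001100, weight = 2.
  m = 110 → c = 010011, weight = 3.
  m = 001 → c = 101110, weight = 4.
  m = 101 → c = 110001, weight = 3.
  m = 011 → c = 100010, weight = 2.
  m = 111 → c = 111101, weight = 5.
Tally weights:
  weight 0: 1 codewords.
  weight 2: 2 codewords.
  weight 3: 2 codewords.
  weight 4: 1 codewords.
  weight 5: 2 codewords.
Minimum distance d = smallest w > 0 with A_w > 0 = 2.
Sanity: Σ A_w = 8 = 2^3 = 8 ✓.


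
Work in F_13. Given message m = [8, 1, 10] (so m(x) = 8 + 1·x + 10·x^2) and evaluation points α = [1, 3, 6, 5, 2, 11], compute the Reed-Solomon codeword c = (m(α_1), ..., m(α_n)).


c = [6, 10, 10, 3, 11, 7]

Message polynomial: m(x) = 8 + 1·x + 10·x^2 (mod 13).
For each evaluation point α_i, compute m(α_i) mod 13:
  α_1 = 1: Horner steps 10 → 11 → 6, so m(1) = 6.
  α_2 = 3: Horner steps 10 → 5 → 10, so m(3) = 10.
  α_3 = 6: Horner steps 10 → 9 → 10, so m(6) = 10.
  α_4 = 5: Horner steps 10 → 12 → 3, so m(5) = 3.
  α_5 = 2: Horner steps 10 → 8 → 11, so m(2) = 11.
  α_6 = 11: Horner steps 10 → 7 → 7, so m(11) = 7.
Codeword c = [6, 10, 10, 3, 11, 7] ∈ F_13^6.


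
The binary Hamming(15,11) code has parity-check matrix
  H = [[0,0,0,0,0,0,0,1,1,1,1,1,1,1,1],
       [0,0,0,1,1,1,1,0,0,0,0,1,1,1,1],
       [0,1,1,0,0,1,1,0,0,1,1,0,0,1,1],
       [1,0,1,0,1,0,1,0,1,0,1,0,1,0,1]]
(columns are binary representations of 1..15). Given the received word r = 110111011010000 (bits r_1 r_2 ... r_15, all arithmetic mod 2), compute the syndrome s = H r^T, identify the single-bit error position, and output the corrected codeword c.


s = (1, 1, 1, 0)^T, error position = 14, corrected codeword c = 110111011010010

Compute s = H r^T mod 2 one row at a time:
  s_1 = 1 + 1 + 0 + 1 + 0 + 0 + 0 + 0 = 3 ≡ 1 (mod 2).
  s_2 = 1 + 1 + 1 + 0 + 0 + 0 + 0 + 0 = 3 ≡ 1 (mod 2).
  s_3 = 1 + 0 + 1 + 0 + 0 + 1 + 0 + 0 = 3 ≡ 1 (mod 2).
  s_4 = 1 + 0 + 1 + 0 + 1 + 1 + 0 + 0 = 4 ≡ 0 (mod 2).
s = (1, 1, 1, 0)^T — this equals column 14 of H (binary 1110), so error is at position 14.
Correct: flip bit 14 of r = 110111011010000 to get c = 110111011010010.


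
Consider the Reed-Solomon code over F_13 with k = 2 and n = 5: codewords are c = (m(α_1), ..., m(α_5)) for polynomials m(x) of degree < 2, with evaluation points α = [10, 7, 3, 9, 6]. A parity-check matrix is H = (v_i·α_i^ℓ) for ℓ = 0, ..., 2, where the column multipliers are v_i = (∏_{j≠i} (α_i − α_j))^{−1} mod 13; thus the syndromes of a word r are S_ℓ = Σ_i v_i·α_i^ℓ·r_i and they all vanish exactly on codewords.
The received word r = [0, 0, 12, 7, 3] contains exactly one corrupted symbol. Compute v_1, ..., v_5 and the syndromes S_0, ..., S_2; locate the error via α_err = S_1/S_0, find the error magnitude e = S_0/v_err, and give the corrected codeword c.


S = (8, 2, 7), error at position 1, error magnitude e = 9, c = [4, 0, 12, 7, 3].

Step 1: column multipliers v_i = (∏_{j≠i}(α_i − α_j))^{−1} mod 13.
  i = 1 (α = 10): (10−7)(10−3)(10−9)(10−6) = 3·7·1·4 = 84 ≡ 6, so v_1 = 6^{−1} = 11 (mod 13).
  i = 2 (α = 7): (7−10)(7−3)(7−9)(7−6) = (−3)·4·(−2)·1 = 24 ≡ 11, so v_2 = 11^{−1} = 6 (mod 13).
  i = 3 (α = 3): (3−10)(3−7)(3−9)(3−6) = (−7)·(−4)·(−6)·(−3) = 504 ≡ 10, so v_3 = 10^{−1} = 4 (mod 13).
  i = 4 (α = 9): (9−10)(9−7)(9−3)(9−6) = (−1)·2·6·3 = −36 ≡ 3, so v_4 = 3^{−1} = 9 (mod 13).
  i = 5 (α = 6): (6−10)(6−7)(6−3)(6−9) = (−4)·(−1)·3·(−3) = −36 ≡ 3, so v_5 = 3^{−1} = 9 (mod 13).
  v = [11, 6, 4, 9, 9].
Step 2: syndromes of r = [0, 0, 12, 7, 3] (all sums mod 13).
  S_0 = Σ v_i r_i = 11·0 + 6·0 + 4·12 + 9·7 + 9·3 = 138 ≡ 8.
  S_1 = Σ v_i α_i r_i = 11·10·0 + 6·7·0 + 4·3·12 + 9·9·7 + 9·6·3 = 873 ≡ 2.
  α_i^2 mod 13 = [9, 10, 9, 3, 10].
  S_2 = Σ v_i α_i^2 r_i = 11·9·0 + 6·10·0 + 4·9·12 + 9·3·7 + 9·10·3 = 891 ≡ 7.
  S = (8, 2, 7) ≠ 0, so r is not a codeword (an error is present).
Step 3: locate the error. For a single error e at position i, S_ℓ = v_i·e·α_i^ℓ, so α_err = S_1/S_0.
  S_0^{−1} = 8^{−1} = 5 (mod 13), so α_err = 2·5 = 10 ≡ 10 = α_1. Error position i = 1.
  Consistency check: S_2/S_1 = 7·7 = 49 ≡ 10 = α_err ✓ (single-error assumption holds).
Step 4: error magnitude e = S_0/v_1 = S_0·∏_{j≠1}(α_1 − α_j) = 8·6 = 48 ≡ 9 (mod 13).
Step 5: correct position 1: c_1 = r_1 − e = 0 − 9 ≡ 4 (mod 13). Hence c = [4, 0, 12, 7, 3].
  Check: interpolating c through the α_i gives m(x) = 8 + 10·x (degree < 2) with m(α_i) = c_i for every i, so c is indeed a codeword.


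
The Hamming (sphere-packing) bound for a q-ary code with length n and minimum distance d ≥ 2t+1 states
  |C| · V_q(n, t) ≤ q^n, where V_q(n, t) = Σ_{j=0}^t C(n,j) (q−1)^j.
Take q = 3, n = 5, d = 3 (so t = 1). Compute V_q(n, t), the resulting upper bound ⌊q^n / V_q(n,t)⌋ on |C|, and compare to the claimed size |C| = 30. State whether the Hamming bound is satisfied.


V_q(n, t) = 11, q^n = 243, Hamming bound = 22, |C| = 30 > bound (violated).

Step 1: Compute V_q(n, t) = Σ_{j=0}^1 C(n, j) (q−1)^j.
  j = 0: C(5,0)·(2)^0 = 1·1 = 1.
  j = 1: C(5,1)·(2)^1 = 5·2 = 10.
  V_q(n, t) = 1 + 10 = 11.
Step 2: q^n = 3^5 = 243.
Step 3: Hamming bound ⌊q^n / V_q(n,t)⌋ = ⌊243/11⌋ = 22.
Step 4: Compare |C| = 30 to 22: violated.
The claimed |C| lies above the Hamming bound, so no 3-ary code of length 5 with d ≥ 3 can have 30 codewords.


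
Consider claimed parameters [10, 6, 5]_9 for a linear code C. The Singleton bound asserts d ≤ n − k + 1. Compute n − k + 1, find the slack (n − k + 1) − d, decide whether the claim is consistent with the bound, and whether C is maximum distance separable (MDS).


Singleton RHS = n − k + 1 = 5, slack = 0, bound satisfied, MDS.

Singleton bound: d ≤ n − k + 1.
Here n = 10, k = 6, so n − k + 1 = 5.
Given d = 5, check d ≤ 5: YES.
Slack = (n − k + 1) − d = 0.
The code is MDS (slack = 0).
Description: the claimed parameters are [10, 6, 5]_9; such a code would be MDS (meets Singleton bound).


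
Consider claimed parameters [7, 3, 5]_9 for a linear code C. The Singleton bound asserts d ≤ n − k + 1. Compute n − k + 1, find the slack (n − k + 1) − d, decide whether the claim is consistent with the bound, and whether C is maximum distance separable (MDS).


Singleton RHS = n − k + 1 = 5, slack = 0, bound satisfied, MDS.

Singleton bound: d ≤ n − k + 1.
Here n = 7, k = 3, so n − k + 1 = 5.
Given d = 5, check d ≤ 5: YES.
Slack = (n − k + 1) − d = 0.
The code is MDS (slack = 0).
Description: the claimed parameters are [7, 3, 5]_9; such a code would be MDS (meets Singleton bound).


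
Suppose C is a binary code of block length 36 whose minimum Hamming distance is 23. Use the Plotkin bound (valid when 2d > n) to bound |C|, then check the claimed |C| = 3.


Plotkin bound M ≤ 4; given |C| = 3 ≤ bound (satisfied).

Check applicability: 2d = 46, n = 36.
2d − n = 10 > 0, so Plotkin applies.
Compute d/(2d−n) = 23/10 ≈ 2.3000.
⌊d/(2d−n)⌋ = 2.
Plotkin bound: M ≤ 2·2 = 4.
Given |C| = 3, check: satisfied.
This |C| is below the Plotkin bound.


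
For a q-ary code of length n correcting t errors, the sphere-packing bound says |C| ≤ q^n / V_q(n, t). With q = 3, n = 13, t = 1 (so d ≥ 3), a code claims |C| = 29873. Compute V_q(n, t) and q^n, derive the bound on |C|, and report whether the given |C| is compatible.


V_q(n, t) = 27, q^n = 1594323, Hamming bound = 59049, |C| = 29873 ≤ bound (satisfied).

Step 1: Compute V_q(n, t) = Σ_{j=0}^1 C(n, j) (q−1)^j.
  j = 0: C(13,0)·(2)^0 = 1·1 = 1.
  j = 1: C(13,1)·(2)^1 = 13·2 = 26.
  V_q(n, t) = 1 + 26 = 27.
Step 2: q^n = 3^13 = 1594323.
Step 3: Hamming bound ⌊q^n / V_q(n,t)⌋ = ⌊1594323/27⌋ = 59049.
Step 4: Compare |C| = 29873 to 59049: satisfied.
The claimed |C| lies below the Hamming bound.


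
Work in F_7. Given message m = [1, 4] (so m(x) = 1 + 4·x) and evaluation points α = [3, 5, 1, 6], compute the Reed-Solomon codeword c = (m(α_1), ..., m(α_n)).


c = [6, 0, 5, 4]

Message polynomial: m(x) = 1 + 4·x (mod 7).
For each evaluation point α_i, compute m(α_i) mod 7:
  α_1 = 3: Horner steps 4 → 6, so m(3) = 6.
  α_2 = 5: Horner steps 4 → 0, so m(5) = 0.
  α_3 = 1: Horner steps 4 → 5, so m(1) = 5.
  α_4 = 6: Horner steps 4 → 4, so m(6) = 4.
Codeword c = [6, 0, 5, 4] ∈ F_7^4.


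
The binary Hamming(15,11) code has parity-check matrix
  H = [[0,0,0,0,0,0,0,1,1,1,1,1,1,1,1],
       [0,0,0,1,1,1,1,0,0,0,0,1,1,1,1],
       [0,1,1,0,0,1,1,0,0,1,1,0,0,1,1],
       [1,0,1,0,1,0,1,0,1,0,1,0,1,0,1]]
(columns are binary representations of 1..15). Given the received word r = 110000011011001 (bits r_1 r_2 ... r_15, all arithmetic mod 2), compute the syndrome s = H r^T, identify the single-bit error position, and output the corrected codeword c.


s = (1, 0, 1, 0)^T, error position = 10, corrected codeword c = 110000011111001

Compute s = H r^T mod 2 one row at a time:
  s_1 = 1 + 1 + 0 + 1 + 1 + 0 + 0 + 1 = 5 ≡ 1 (mod 2).
  s_2 = 0 + 0 + 0 + 0 + 1 + 0 + 0 + 1 = 2 ≡ 0 (mod 2).
  s_3 = 1 + 0 + 0 + 0 + 0 + 1 + 0 + 1 = 3 ≡ 1 (mod 2).
  s_4 = 1 + 0 + 0 + 0 + 1 + 1 + 0 + 1 = 4 ≡ 0 (mod 2).
s = (1, 0, 1, 0)^T — this equals column 10 of H (binary 1010), so error is at position 10.
Correct: flip bit 10 of r = 110000011011001 to get c = 110000011111001.


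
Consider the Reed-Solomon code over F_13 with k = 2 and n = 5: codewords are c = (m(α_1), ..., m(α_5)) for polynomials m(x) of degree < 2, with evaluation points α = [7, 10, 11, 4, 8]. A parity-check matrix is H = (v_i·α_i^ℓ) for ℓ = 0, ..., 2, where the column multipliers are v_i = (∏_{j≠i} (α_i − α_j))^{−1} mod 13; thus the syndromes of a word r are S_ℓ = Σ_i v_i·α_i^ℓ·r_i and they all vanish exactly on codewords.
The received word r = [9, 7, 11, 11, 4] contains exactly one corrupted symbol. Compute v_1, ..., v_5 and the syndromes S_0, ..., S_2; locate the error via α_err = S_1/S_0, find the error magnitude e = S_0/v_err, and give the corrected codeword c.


S = (8, 10, 6), error at position 3, error magnitude e = 9, c = [9, 7, 2, 11, 4].

Step 1: column multipliers v_i = (∏_{j≠i}(α_i − α_j))^{−1} mod 13.
  i = 1 (α = 7): (7−10)(7−11)(7−4)(7−8) = (−3)·(−4)·3·(−1) = −36 ≡ 3, so v_1 = 3^{−1} = 9 (mod 13).
  i = 2 (α = 10): (10−7)(10−11)(10−4)(10−8) = 3·(−1)·6·2 = −36 ≡ 3, so v_2 = 3^{−1} = 9 (mod 13).
  i = 3 (α = 11): (11−7)(11−10)(11−4)(11−8) = 4·1·7·3 = 84 ≡ 6, so v_3 = 6^{−1} = 11 (mod 13).
  i = 4 (α = 4): (4−7)(4−10)(4−11)(4−8) = (−3)·(−6)·(−7)·(−4) = 504 ≡ 10, so v_4 = 10^{−1} = 4 (mod 13).
  i = 5 (α = 8): (8−7)(8−10)(8−11)(8−4) = 1·(−2)·(−3)·4 = 24 ≡ 11, so v_5 = 11^{−1} = 6 (mod 13).
  v = [9, 9, 11, 4, 6].
Step 2: syndromes of r = [9, 7, 11, 11, 4] (all sums mod 13).
  S_0 = Σ v_i r_i = 9·9 + 9·7 + 11·11 + 4·11 + 6·4 = 333 ≡ 8.
  S_1 = Σ v_i α_i r_i = 9·7·9 + 9·10·7 + 11·11·11 + 4·4·11 + 6·8·4 = 2896 ≡ 10.
  α_i^2 mod 13 = [10, 9, 4, 3, 12].
  S_2 = Σ v_i α_i^2 r_i = 9·10·9 + 9·9·7 + 11·4·11 + 4·3·11 + 6·12·4 = 2281 ≡ 6.
  S = (8, 10, 6) ≠ 0, so r is not a codeword (an error is present).
Step 3: locate the error. For a single error e at position i, S_ℓ = v_i·e·α_i^ℓ, so α_err = S_1/S_0.
  S_0^{−1} = 8^{−1} = 5 (mod 13), so α_err = 10·5 = 50 ≡ 11 = α_3. Error position i = 3.
  Consistency check: S_2/S_1 = 6·4 = 24 ≡ 11 = α_err ✓ (single-error assumption holds).
Step 4: error magnitude e = S_0/v_3 = S_0·∏_{j≠3}(α_3 − α_j) = 8·6 = 48 ≡ 9 (mod 13).
Step 5: correct position 3: c_3 = r_3 − e = 11 − 9 ≡ 2 (mod 13). Hence c = [9, 7, 2, 11, 4].
  Check: interpolating c through the α_i gives m(x) = 5 + 8·x (degree < 2) with m(α_i) = c_i for every i, so c is indeed a codeword.


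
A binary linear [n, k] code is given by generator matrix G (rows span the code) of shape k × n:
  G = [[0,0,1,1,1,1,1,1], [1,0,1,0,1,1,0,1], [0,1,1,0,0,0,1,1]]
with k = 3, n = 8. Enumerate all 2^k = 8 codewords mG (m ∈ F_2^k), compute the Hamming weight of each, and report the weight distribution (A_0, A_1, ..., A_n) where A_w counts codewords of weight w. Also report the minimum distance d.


Weight distribution: A_0 = 1, A_3 = 1, A_4 = 2, A_5 = 3, A_6 = 1. Minimum distance d = 3.

Enumerate all 2^3 = 8 messages m ∈ F_2^3.
For each, compute codeword c = mG in F_2^8, then tally its weight.
  m = 000 → c = 00000000, weight = 0.
  m = 100 → c = 00111111, weight = 6.
  m = 010 → c = 10101101, weight = 5.
  m = 110 → c = 10010010, weight = 3.
  m = 001 → c = 01100011, weight = 4.
  m = 101 → c = 01011100, weight = 4.
  m = 011 → c = 11001110, weight = 5.
  m = 111 → c = 11110001, weight = 5.
Tally weights:
  weight 0: 1 codewords.
  weight 3: 1 codewords.
  weight 4: 2 codewords.
  weight 5: 3 codewords.
  weight 6: 1 codewords.
Minimum distance d = smallest w > 0 with A_w > 0 = 3.
Sanity: Σ A_w = 8 = 2^3 = 8 ✓.


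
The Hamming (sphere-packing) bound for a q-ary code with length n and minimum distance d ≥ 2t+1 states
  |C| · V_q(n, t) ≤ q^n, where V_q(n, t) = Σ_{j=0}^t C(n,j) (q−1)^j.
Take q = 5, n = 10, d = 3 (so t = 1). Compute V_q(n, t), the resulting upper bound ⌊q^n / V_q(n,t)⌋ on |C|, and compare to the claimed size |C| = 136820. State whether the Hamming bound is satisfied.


V_q(n, t) = 41, q^n = 9765625, Hamming bound = 238185, |C| = 136820 ≤ bound (satisfied).

Step 1: Compute V_q(n, t) = Σ_{j=0}^1 C(n, j) (q−1)^j.
  j = 0: C(10,0)·(4)^0 = 1·1 = 1.
  j = 1: C(10,1)·(4)^1 = 10·4 = 40.
  V_q(n, t) = 1 + 40 = 41.
Step 2: q^n = 5^10 = 9765625.
Step 3: Hamming bound ⌊q^n / V_q(n,t)⌋ = ⌊9765625/41⌋ = 238185.
Step 4: Compare |C| = 136820 to 238185: satisfied.
The claimed |C| lies below the Hamming bound.


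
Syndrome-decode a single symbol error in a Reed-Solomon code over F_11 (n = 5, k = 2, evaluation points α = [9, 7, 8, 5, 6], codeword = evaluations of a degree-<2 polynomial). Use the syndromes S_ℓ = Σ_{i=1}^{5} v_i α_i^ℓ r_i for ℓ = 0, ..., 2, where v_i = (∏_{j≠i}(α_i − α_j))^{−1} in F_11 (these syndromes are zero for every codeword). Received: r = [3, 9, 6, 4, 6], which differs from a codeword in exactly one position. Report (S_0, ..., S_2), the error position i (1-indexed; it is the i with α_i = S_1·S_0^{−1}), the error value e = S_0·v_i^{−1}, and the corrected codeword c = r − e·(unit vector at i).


S = (1, 6, 3), error at position 5, error magnitude e = 5, c = [3, 9, 6, 4, 1].

Step 1: column multipliers v_i = (∏_{j≠i}(α_i − α_j))^{−1} mod 11.
  i = 1 (α = 9): (9−7)(9−8)(9−5)(9−6) = 2·1·4·3 = 24 ≡ 2, so v_1 = 2^{−1} = 6 (mod 11).
  i = 2 (α = 7): (7−9)(7−8)(7−5)(7−6) = (−2)·(−1)·2·1 = 4 ≡ 4, so v_2 = 4^{−1} = 3 (mod 11).
  i = 3 (α = 8): (8−9)(8−7)(8−5)(8−6) = (−1)·1·3·2 = −6 ≡ 5, so v_3 = 5^{−1} = 9 (mod 11).
  i = 4 (α = 5): (5−9)(5−7)(5−8)(5−6) = (−4)·(−2)·(−3)·(−1) = 24 ≡ 2, so v_4 = 2^{−1} = 6 (mod 11).
  i = 5 (α = 6): (6−9)(6−7)(6−8)(6−5) = (−3)·(−1)·(−2)·1 = −6 ≡ 5, so v_5 = 5^{−1} = 9 (mod 11).
  v = [6, 3, 9, 6, 9].
Step 2: syndromes of r = [3, 9, 6, 4, 6] (all sums mod 11).
  S_0 = Σ v_i r_i = 6·3 + 3·9 + 9·6 + 6·4 + 9·6 = 177 ≡ 1.
  S_1 = Σ v_i α_i r_i = 6·9·3 + 3·7·9 + 9·8·6 + 6·5·4 + 9·6·6 = 1227 ≡ 6.
  α_i^2 mod 11 = [4, 5, 9, 3, 3].
  S_2 = Σ v_i α_i^2 r_i = 6·4·3 + 3·5·9 + 9·9·6 + 6·3·4 + 9·3·6 = 927 ≡ 3.
  S = (1, 6, 3) ≠ 0, so r is not a codeword (an error is present).
Step 3: locate the error. For a single error e at position i, S_ℓ = v_i·e·α_i^ℓ, so α_err = S_1/S_0.
  S_0^{−1} = 1^{−1} = 1 (mod 11), so α_err = 6·1 = 6 ≡ 6 = α_5. Error position i = 5.
  Consistency check: S_2/S_1 = 3·2 = 6 ≡ 6 = α_err ✓ (single-error assumption holds).
Step 4: error magnitude e = S_0/v_5 = S_0·∏_{j≠5}(α_5 − α_j) = 1·5 = 5 ≡ 5 (mod 11).
Step 5: correct position 5: c_5 = r_5 − e = 6 − 5 ≡ 1 (mod 11). Hence c = [3, 9, 6, 4, 1].
  Check: interpolating c through the α_i gives m(x) = 8 + 8·x (degree < 2) with m(α_i) = c_i for every i, so c is indeed a codeword.


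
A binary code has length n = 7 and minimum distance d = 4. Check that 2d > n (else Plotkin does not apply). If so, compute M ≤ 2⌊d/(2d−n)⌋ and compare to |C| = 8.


Plotkin bound M ≤ 8; given |C| = 8 ≤ bound (satisfied).

Check applicability: 2d = 8, n = 7.
2d − n = 1 > 0, so Plotkin applies.
Compute d/(2d−n) = 4/1 ≈ 4.0000.
⌊d/(2d−n)⌋ = 4.
Plotkin bound: M ≤ 2·4 = 8.
Given |C| = 8, check: satisfied.
This |C| is at the Plotkin bound.


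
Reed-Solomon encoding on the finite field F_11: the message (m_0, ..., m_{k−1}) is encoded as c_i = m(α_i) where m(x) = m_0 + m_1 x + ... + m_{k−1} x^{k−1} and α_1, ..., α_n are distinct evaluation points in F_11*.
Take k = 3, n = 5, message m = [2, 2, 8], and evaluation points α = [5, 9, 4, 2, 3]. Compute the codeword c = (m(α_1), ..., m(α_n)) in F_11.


c = [3, 8, 6, 5, 3]

Message polynomial: m(x) = 2 + 2·x + 8·x^2 (mod 11).
For each evaluation point α_i, compute m(α_i) mod 11:
  α_1 = 5: Horner steps 8 → 9 → 3, so m(5) = 3.
  α_2 = 9: Horner steps 8 → 8 → 8, so m(9) = 8.
  α_3 = 4: Horner steps 8 → 1 → 6, so m(4) = 6.
  α_4 = 2: Horner steps 8 → 7 → 5, so m(2) = 5.
  α_5 = 3: Horner steps 8 → 4 → 3, so m(3) = 3.
Codeword c = [3, 8, 6, 5, 3] ∈ F_11^5.


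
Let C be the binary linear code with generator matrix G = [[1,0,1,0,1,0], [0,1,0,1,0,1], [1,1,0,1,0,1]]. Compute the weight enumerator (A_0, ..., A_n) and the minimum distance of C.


Weight distribution: A_0 = 1, A_1 = 1, A_2 = 1, A_3 = 2, A_4 = 1, A_5 = 1, A_6 = 1. Minimum distance d = 1.

Enumerate all 2^3 = 8 messages m ∈ F_2^3.
For each, compute codeword c = mG in F_2^6, then tally its weight.
  m = 000 → c = 000000, weight = 0.
  m = 100 → c = 101010, weight = 3.
  m = 010 → c = 010101, weight = 3.
  m = 110 → c = 111111, weight = 6.
  m = 001 → c = 110101, weight = 4.
  m = 101 → c = 011111, weight = 5.
  m = 011 → c = 100000, weight = 1.
  m = 111 → c = 001010, weight = 2.
Tally weights:
  weight 0: 1 codewords.
  weight 1: 1 codewords.
  weight 2: 1 codewords.
  weight 3: 2 codewords.
  weight 4: 1 codewords.
  weight 5: 1 codewords.
  weight 6: 1 codewords.
Minimum distance d = smallest w > 0 with A_w > 0 = 1.
Sanity: Σ A_w = 8 = 2^3 = 8 ✓.


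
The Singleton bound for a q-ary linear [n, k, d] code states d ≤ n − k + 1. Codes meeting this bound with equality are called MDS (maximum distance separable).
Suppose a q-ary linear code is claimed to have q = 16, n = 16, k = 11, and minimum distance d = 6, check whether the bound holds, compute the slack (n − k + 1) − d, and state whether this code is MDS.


Singleton RHS = n − k + 1 = 6, slack = 0, bound satisfied, MDS.

Singleton bound: d ≤ n − k + 1.
Here n = 16, k = 11, so n − k + 1 = 6.
Given d = 6, check d ≤ 6: YES.
Slack = (n − k + 1) − d = 0.
The code is MDS (slack = 0).
Description: the claimed parameters are [16, 11, 6]_16; such a code would be MDS (meets Singleton bound).


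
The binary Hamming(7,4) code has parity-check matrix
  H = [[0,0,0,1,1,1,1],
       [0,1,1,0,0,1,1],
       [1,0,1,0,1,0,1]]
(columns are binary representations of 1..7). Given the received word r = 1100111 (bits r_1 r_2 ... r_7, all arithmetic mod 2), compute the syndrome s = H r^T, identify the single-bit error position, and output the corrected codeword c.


s = (1, 1, 1)^T, error position = 7, corrected codeword c = 1100110

Compute s = H r^T mod 2 one row at a time:
  s_1 = 0 + 1 + 1 + 1 = 3 ≡ 1 (mod 2).
  s_2 = 1 + 0 + 1 + 1 = 3 ≡ 1 (mod 2).
  s_3 = 1 + 0 + 1 + 1 = 3 ≡ 1 (mod 2).
s = (1, 1, 1)^T — this equals column 7 of H (binary 111), so error is at position 7.
Correct: flip bit 7 of r = 1100111 to get c = 1100110.


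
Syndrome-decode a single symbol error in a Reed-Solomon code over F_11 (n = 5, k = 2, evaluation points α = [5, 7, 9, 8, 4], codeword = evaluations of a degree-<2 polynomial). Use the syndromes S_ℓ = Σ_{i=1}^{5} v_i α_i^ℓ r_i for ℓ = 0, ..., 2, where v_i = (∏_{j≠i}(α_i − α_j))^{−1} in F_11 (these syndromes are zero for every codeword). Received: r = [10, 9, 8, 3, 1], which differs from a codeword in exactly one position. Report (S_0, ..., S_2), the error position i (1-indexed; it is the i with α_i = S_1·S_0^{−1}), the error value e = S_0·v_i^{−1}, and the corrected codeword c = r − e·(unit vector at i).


S = (8, 10, 7), error at position 5, error magnitude e = 7, c = [10, 9, 8, 3, 5].

Step 1: column multipliers v_i = (∏_{j≠i}(α_i − α_j))^{−1} mod 11.
  i = 1 (α = 5): (5−7)(5−9)(5−8)(5−4) = (−2)·(−4)·(−3)·1 = −24 ≡ 9, so v_1 = 9^{−1} = 5 (mod 11).
  i = 2 (α = 7): (7−5)(7−9)(7−8)(7−4) = 2·(−2)·(−1)·3 = 12 ≡ 1, so v_2 = 1^{−1} = 1 (mod 11).
  i = 3 (α = 9): (9−5)(9−7)(9−8)(9−4) = 4·2·1·5 = 40 ≡ 7, so v_3 = 7^{−1} = 8 (mod 11).
  i = 4 (α = 8): (8−5)(8−7)(8−9)(8−4) = 3·1·(−1)·4 = −12 ≡ 10, so v_4 = 10^{−1} = 10 (mod 11).
  i = 5 (α = 4): (4−5)(4−7)(4−9)(4−8) = (−1)·(−3)·(−5)·(−4) = 60 ≡ 5, so v_5 = 5^{−1} = 9 (mod 11).
  v = [5, 1, 8, 10, 9].
Step 2: syndromes of r = [10, 9, 8, 3, 1] (all sums mod 11).
  S_0 = Σ v_i r_i = 5·10 + 1·9 + 8·8 + 10·3 + 9·1 = 162 ≡ 8.
  S_1 = Σ v_i α_i r_i = 5·5·10 + 1·7·9 + 8·9·8 + 10·8·3 + 9·4·1 = 1165 ≡ 10.
  α_i^2 mod 11 = [3, 5, 4, 9, 5].
  S_2 = Σ v_i α_i^2 r_i = 5·3·10 + 1·5·9 + 8·4·8 + 10·9·3 + 9·5·1 = 766 ≡ 7.
  S = (8, 10, 7) ≠ 0, so r is not a codeword (an error is present).
Step 3: locate the error. For a single error e at position i, S_ℓ = v_i·e·α_i^ℓ, so α_err = S_1/S_0.
  S_0^{−1} = 8^{−1} = 7 (mod 11), so α_err = 10·7 = 70 ≡ 4 = α_5. Error position i = 5.
  Consistency check: S_2/S_1 = 7·10 = 70 ≡ 4 = α_err ✓ (single-error assumption holds).
Step 4: error magnitude e = S_0/v_5 = S_0·∏_{j≠5}(α_5 − α_j) = 8·5 = 40 ≡ 7 (mod 11).
Step 5: correct position 5: c_5 = r_5 − e = 1 − 7 ≡ 5 (mod 11). Hence c = [10, 9, 8, 3, 5].
  Check: interpolating c through the α_i gives m(x) = 7 + 5·x (degree < 2) with m(α_i) = c_i for every i, so c is indeed a codeword.


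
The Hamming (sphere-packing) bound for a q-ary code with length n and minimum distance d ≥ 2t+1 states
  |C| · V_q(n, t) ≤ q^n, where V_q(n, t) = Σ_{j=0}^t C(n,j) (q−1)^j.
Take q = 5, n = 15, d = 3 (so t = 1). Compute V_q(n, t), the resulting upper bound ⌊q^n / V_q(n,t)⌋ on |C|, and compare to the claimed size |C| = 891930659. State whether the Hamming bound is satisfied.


V_q(n, t) = 61, q^n = 30517578125, Hamming bound = 500288165, |C| = 891930659 > bound (violated).

Step 1: Compute V_q(n, t) = Σ_{j=0}^1 C(n, j) (q−1)^j.
  j = 0: C(15,0)·(4)^0 = 1·1 = 1.
  j = 1: C(15,1)·(4)^1 = 15·4 = 60.
  V_q(n, t) = 1 + 60 = 61.
Step 2: q^n = 5^15 = 30517578125.
Step 3: Hamming bound ⌊q^n / V_q(n,t)⌋ = ⌊30517578125/61⌋ = 500288165.
Step 4: Compare |C| = 891930659 to 500288165: violated.
The claimed |C| lies above the Hamming bound, so no 5-ary code of length 15 with d ≥ 3 can have 891930659 codewords.


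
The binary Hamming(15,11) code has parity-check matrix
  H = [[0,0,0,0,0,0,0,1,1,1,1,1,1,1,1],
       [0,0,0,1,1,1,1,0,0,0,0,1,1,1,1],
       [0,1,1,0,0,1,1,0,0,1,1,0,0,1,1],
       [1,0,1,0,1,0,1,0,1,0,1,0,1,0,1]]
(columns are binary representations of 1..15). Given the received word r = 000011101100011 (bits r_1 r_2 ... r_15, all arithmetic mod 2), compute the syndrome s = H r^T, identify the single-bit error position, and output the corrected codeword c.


s = (0, 1, 1, 0)^T, error position = 6, corrected codeword c = 000010101100011

Compute s = H r^T mod 2 one row at a time:
  s_1 = 0 + 1 + 1 + 0 + 0 + 0 + 1 + 1 = 4 ≡ 0 (mod 2).
  s_2 = 0 + 1 + 1 + 1 + 0 + 0 + 1 + 1 = 5 ≡ 1 (mod 2).
  s_3 = 0 + 0 + 1 + 1 + 1 + 0 + 1 + 1 = 5 ≡ 1 (mod 2).
  s_4 = 0 + 0 + 1 + 1 + 1 + 0 + 0 + 1 = 4 ≡ 0 (mod 2).
s = (0, 1, 1, 0)^T — this equals column 6 of H (binary 0110), so error is at position 6.
Correct: flip bit 6 of r = 000011101100011 to get c = 000010101100011.


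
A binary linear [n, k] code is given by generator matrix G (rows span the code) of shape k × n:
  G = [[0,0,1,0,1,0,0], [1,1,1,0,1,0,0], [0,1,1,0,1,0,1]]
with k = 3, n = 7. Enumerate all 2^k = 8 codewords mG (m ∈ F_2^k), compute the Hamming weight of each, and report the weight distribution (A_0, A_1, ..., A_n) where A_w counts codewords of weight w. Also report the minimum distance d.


Weight distribution: A_0 = 1, A_2 = 4, A_4 = 3. Minimum distance d = 2.

Enumerate all 2^3 = 8 messages m ∈ F_2^3.
For each, compute codeword c = mG in F_2^7, then tally its weight.
  m = 000 → c = 0000000, weight = 0.
  m = 100 → c = 0010100, weight = 2.
  m = 010 → c = 1110100, weight = 4.
  m = 110 → c = 1100000, weight = 2.
  m = 001 → c = 0110101, weight = 4.
  m = 101 → c = 0100001, weight = 2.
  m = 011 → c = 1000001, weight = 2.
  m = 111 → c = 1010101, weight = 4.
Tally weights:
  weight 0: 1 codewords.
  weight 2: 4 codewords.
  weight 4: 3 codewords.
Minimum distance d = smallest w > 0 with A_w > 0 = 2.
Sanity: Σ A_w = 8 = 2^3 = 8 ✓.


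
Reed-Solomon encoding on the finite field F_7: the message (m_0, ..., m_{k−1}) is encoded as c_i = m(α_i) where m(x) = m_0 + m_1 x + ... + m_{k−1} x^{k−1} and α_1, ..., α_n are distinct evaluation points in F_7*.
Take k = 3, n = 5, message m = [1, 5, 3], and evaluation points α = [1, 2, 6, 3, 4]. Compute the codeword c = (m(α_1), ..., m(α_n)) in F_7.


c = [2, 2, 6, 1, 6]

Message polynomial: m(x) = 1 + 5·x + 3·x^2 (mod 7).
For each evaluation point α_i, compute m(α_i) mod 7:
  α_1 = 1: Horner steps 3 → 1 → 2, so m(1) = 2.
  α_2 = 2: Horner steps 3 → 4 → 2, so m(2) = 2.
  α_3 = 6: Horner steps 3 → 2 → 6, so m(6) = 6.
  α_4 = 3: Horner steps 3 → 0 → 1, so m(3) = 1.
  α_5 = 4: Horner steps 3 → 3 → 6, so m(4) = 6.
Codeword c = [2, 2, 6, 1, 6] ∈ F_7^5.


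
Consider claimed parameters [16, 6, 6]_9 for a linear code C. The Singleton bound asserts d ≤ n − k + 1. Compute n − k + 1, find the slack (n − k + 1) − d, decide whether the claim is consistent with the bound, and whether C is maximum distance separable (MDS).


Singleton RHS = n − k + 1 = 11, slack = 5, bound satisfied, not MDS.

Singleton bound: d ≤ n − k + 1.
Here n = 16, k = 6, so n − k + 1 = 11.
Given d = 6, check d ≤ 11: YES.
Slack = (n − k + 1) − d = 5.
The code is NOT MDS (slack = 5 > 0).
Description: the claimed parameters are [16, 6, 6]_9; such a code would be non-MDS.


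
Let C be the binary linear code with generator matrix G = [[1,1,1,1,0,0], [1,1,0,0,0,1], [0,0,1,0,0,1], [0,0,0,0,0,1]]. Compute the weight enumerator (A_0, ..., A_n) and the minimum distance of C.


Weight distribution: A_0 = 1, A_1 = 3, A_2 = 4, A_3 = 4, A_4 = 3, A_5 = 1. Minimum distance d = 1.

Enumerate all 2^4 = 16 messages m ∈ F_2^4.
For each, compute codeword c = mG in F_2^6, then tally its weight.
  m = 0000 → c = 000000, weight = 0.
  m = 1000 → c = 111100, weight = 4.
  m = 0100 → c = 110001, weight = 3.
  m = 1100 → c = 001101, weight = 3.
  m = 0010 → c = 001001, weight = 2.
  m = 1010 → c = 110101, weight = 4.
  m = 0110 → c = 111000, weight = 3.
  m = 1110 → c = 000100, weight = 1.
  m = 0001 → c = 000001, weight = 1.
  m = 1001 → c = 111101, weight = 5.
  m = 0101 → c = 110000, weight = 2.
  m = 1101 → c = 001100, weight = 2.
  m = 0011 → c = 001000, weight = 1.
  m = 1011 → c = 110100, weight = 3.
  m = 0111 → c = 111001, weight = 4.
  m = 1111 → c = 000101, weight = 2.
Tally weights:
  weight 0: 1 codewords.
  weight 1: 3 codewords.
  weight 2: 4 codewords.
  weight 3: 4 codewords.
  weight 4: 3 codewords.
  weight 5: 1 codewords.
Minimum distance d = smallest w > 0 with A_w > 0 = 1.
Sanity: Σ A_w = 16 = 2^4 = 16 ✓.


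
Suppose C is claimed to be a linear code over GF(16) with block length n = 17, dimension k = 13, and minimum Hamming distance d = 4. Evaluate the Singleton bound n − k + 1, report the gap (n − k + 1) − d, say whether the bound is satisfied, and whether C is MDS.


Singleton RHS = n − k + 1 = 5, slack = 1, bound satisfied, not MDS.

Singleton bound: d ≤ n − k + 1.
Here n = 17, k = 13, so n − k + 1 = 5.
Given d = 4, check d ≤ 5: YES.
Slack = (n − k + 1) − d = 1.
The code is NOT MDS (slack = 1 > 0).
Description: the claimed parameters are [17, 13, 4]_16; such a code would be non-MDS.


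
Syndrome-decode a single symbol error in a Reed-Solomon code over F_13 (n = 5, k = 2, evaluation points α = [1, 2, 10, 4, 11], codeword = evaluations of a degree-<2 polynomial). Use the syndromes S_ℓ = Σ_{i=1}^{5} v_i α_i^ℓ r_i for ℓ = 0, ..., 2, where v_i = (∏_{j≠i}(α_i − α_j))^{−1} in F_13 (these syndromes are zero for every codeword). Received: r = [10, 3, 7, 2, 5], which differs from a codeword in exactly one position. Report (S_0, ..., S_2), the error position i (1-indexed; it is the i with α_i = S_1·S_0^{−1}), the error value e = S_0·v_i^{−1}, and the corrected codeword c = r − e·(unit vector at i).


S = (6, 8, 2), error at position 3, error magnitude e = 8, c = [10, 3, 12, 2, 5].

Step 1: column multipliers v_i = (∏_{j≠i}(α_i − α_j))^{−1} mod 13.
  i = 1 (α = 1): (1−2)(1−10)(1−4)(1−11) = (−1)·(−9)·(−3)·(−10) = 270 ≡ 10, so v_1 = 10^{−1} = 4 (mod 13).
  i = 2 (α = 2): (2−1)(2−10)(2−4)(2−11) = 1·(−8)·(−2)·(−9) = −144 ≡ 12, so v_2 = 12^{−1} = 12 (mod 13).
  i = 3 (α = 10): (10−1)(10−2)(10−4)(10−11) = 9·8·6·(−1) = −432 ≡ 10, so v_3 = 10^{−1} = 4 (mod 13).
  i = 4 (α = 4): (4−1)(4−2)(4−10)(4−11) = 3·2·(−6)·(−7) = 252 ≡ 5, so v_4 = 5^{−1} = 8 (mod 13).
  i = 5 (α = 11): (11−1)(11−2)(11−10)(11−4) = 10·9·1·7 = 630 ≡ 6, so v_5 = 6^{−1} = 11 (mod 13).
  v = [4, 12, 4, 8, 11].
Step 2: syndromes of r = [10, 3, 7, 2, 5] (all sums mod 13).
  S_0 = Σ v_i r_i = 4·10 + 12·3 + 4·7 + 8·2 + 11·5 = 175 ≡ 6.
  S_1 = Σ v_i α_i r_i = 4·1·10 + 12·2·3 + 4·10·7 + 8·4·2 + 11·11·5 = 1061 ≡ 8.
  α_i^2 mod 13 = [1, 4, 9, 3, 4].
  S_2 = Σ v_i α_i^2 r_i = 4·1·10 + 12·4·3 + 4·9·7 + 8·3·2 + 11·4·5 = 704 ≡ 2.
  S = (6, 8, 2) ≠ 0, so r is not a codeword (an error is present).
Step 3: locate the error. For a single error e at position i, S_ℓ = v_i·e·α_i^ℓ, so α_err = S_1/S_0.
  S_0^{−1} = 6^{−1} = 11 (mod 13), so α_err = 8·11 = 88 ≡ 10 = α_3. Error position i = 3.
  Consistency check: S_2/S_1 = 2·5 = 10 ≡ 10 = α_err ✓ (single-error assumption holds).
Step 4: error magnitude e = S_0/v_3 = S_0·∏_{j≠3}(α_3 − α_j) = 6·10 = 60 ≡ 8 (mod 13).
Step 5: correct position 3: c_3 = r_3 − e = 7 − 8 ≡ 12 (mod 13). Hence c = [10, 3, 12, 2, 5].
  Check: interpolating c through the α_i gives m(x) = 4 + 6·x (degree < 2) with m(α_i) = c_i for every i, so c is indeed a codeword.


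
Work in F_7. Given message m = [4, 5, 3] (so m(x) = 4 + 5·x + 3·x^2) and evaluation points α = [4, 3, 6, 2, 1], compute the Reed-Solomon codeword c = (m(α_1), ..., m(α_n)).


c = [2, 4, 2, 5, 5]

Message polynomial: m(x) = 4 + 5·x + 3·x^2 (mod 7).
For each evaluation point α_i, compute m(α_i) mod 7:
  α_1 = 4: Horner steps 3 → 3 → 2, so m(4) = 2.
  α_2 = 3: Horner steps 3 → 0 → 4, so m(3) = 4.
  α_3 = 6: Horner steps 3 → 2 → 2, so m(6) = 2.
  α_4 = 2: Horner steps 3 → 4 → 5, so m(2) = 5.
  α_5 = 1: Horner steps 3 → 1 → 5, so m(1) = 5.
Codeword c = [2, 4, 2, 5, 5] ∈ F_7^5.


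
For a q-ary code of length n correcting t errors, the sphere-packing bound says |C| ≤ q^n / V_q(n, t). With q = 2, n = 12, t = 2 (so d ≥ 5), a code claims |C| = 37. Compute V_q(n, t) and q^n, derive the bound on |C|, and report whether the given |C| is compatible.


V_q(n, t) = 79, q^n = 4096, Hamming bound = 51, |C| = 37 ≤ bound (satisfied).

Step 1: Compute V_q(n, t) = Σ_{j=0}^2 C(n, j) (q−1)^j.
  j = 0: C(12,0)·(1)^0 = 1·1 = 1.
  j = 1: C(12,1)·(1)^1 = 12·1 = 12.
  j = 2: C(12,2)·(1)^2 = 66·1 = 66.
  V_q(n, t) = 1 + 12 + 66 = 79.
Step 2: q^n = 2^12 = 4096.
Step 3: Hamming bound ⌊q^n / V_q(n,t)⌋ = ⌊4096/79⌋ = 51.
Step 4: Compare |C| = 37 to 51: satisfied.
The claimed |C| lies below the Hamming bound.


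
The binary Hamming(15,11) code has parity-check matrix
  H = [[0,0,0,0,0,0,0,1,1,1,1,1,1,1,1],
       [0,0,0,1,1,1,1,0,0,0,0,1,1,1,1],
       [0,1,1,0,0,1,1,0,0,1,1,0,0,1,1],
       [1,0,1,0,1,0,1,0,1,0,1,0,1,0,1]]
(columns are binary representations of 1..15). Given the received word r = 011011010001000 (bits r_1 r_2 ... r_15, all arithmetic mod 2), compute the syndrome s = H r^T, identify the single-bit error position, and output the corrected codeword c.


s = (0, 1, 1, 0)^T, error position = 6, corrected codeword c = 011010010001000

Compute s = H r^T mod 2 one row at a time:
  s_1 = 1 + 0 + 0 + 0 + 1 + 0 + 0 + 0 = 2 ≡ 0 (mod 2).
  s_2 = 0 + 1 + 1 + 0 + 1 + 0 + 0 + 0 = 3 ≡ 1 (mod 2).
  s_3 = 1 + 1 + 1 + 0 + 0 + 0 + 0 + 0 = 3 ≡ 1 (mod 2).
  s_4 = 0 + 1 + 1 + 0 + 0 + 0 + 0 + 0 = 2 ≡ 0 (mod 2).
s = (0, 1, 1, 0)^T — this equals column 6 of H (binary 0110), so error is at position 6.
Correct: flip bit 6 of r = 011011010001000 to get c = 011010010001000.


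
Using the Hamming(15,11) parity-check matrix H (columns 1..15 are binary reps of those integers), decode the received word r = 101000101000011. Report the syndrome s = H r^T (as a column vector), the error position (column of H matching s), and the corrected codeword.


s = (1, 1, 0, 1)^T, error position = 13, corrected codeword c = 101000101000111

Compute s = H r^T mod 2 one row at a time:
  s_1 = 0 + 1 + 0 + 0 + 0 + 0 + 1 + 1 = 3 ≡ 1 (mod 2).
  s_2 = 0 + 0 + 0 + 1 + 0 + 0 + 1 + 1 = 3 ≡ 1 (mod 2).
  s_3 = 0 + 1 + 0 + 1 + 0 + 0 + 1 + 1 = 4 ≡ 0 (mod 2).
  s_4 = 1 + 1 + 0 + 1 + 1 + 0 + 0 + 1 = 5 ≡ 1 (mod 2).
s = (1, 1, 0, 1)^T — this equals column 13 of H (binary 1101), so error is at position 13.
Correct: flip bit 13 of r = 101000101000011 to get c = 101000101000111.


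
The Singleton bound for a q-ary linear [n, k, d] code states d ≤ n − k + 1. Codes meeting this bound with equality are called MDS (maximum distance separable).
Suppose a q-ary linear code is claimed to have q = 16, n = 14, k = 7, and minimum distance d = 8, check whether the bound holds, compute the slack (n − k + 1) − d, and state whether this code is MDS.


Singleton RHS = n − k + 1 = 8, slack = 0, bound satisfied, MDS.

Singleton bound: d ≤ n − k + 1.
Here n = 14, k = 7, so n − k + 1 = 8.
Given d = 8, check d ≤ 8: YES.
Slack = (n − k + 1) − d = 0.
The code is MDS (slack = 0).
Description: the claimed parameters are [14, 7, 8]_16; such a code would be MDS (meets Singleton bound).


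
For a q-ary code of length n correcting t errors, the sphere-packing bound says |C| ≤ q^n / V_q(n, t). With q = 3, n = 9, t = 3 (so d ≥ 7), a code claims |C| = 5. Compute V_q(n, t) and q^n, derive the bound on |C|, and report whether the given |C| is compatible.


V_q(n, t) = 835, q^n = 19683, Hamming bound = 23, |C| = 5 ≤ bound (satisfied).

Step 1: Compute V_q(n, t) = Σ_{j=0}^3 C(n, j) (q−1)^j.
  j = 0: C(9,0)·(2)^0 = 1·1 = 1.
  j = 1: C(9,1)·(2)^1 = 9·2 = 18.
  j = 2: C(9,2)·(2)^2 = 36·4 = 144.
  j = 3: C(9,3)·(2)^3 = 84·8 = 672.
  V_q(n, t) = 1 + 18 + 144 + 672 = 835.
Step 2: q^n = 3^9 = 19683.
Step 3: Hamming bound ⌊q^n / V_q(n,t)⌋ = ⌊19683/835⌋ = 23.
Step 4: Compare |C| = 5 to 23: satisfied.
The claimed |C| lies below the Hamming bound.


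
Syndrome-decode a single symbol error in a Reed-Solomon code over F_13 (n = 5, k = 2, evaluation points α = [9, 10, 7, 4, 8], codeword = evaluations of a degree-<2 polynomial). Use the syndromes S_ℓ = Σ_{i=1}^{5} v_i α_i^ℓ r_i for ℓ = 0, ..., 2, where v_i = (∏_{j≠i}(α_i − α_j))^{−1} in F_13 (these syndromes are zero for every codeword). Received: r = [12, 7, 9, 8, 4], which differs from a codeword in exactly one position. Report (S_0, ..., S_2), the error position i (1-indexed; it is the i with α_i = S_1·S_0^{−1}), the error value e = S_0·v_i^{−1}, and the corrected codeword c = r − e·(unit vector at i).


S = (4, 3, 12), error at position 4, error magnitude e = 10, c = [12, 7, 9, 11, 4].

Step 1: column multipliers v_i = (∏_{j≠i}(α_i − α_j))^{−1} mod 13.
  i = 1 (α = 9): (9−10)(9−7)(9−4)(9−8) = (−1)·2·5·1 = −10 ≡ 3, so v_1 = 3^{−1} = 9 (mod 13).
  i = 2 (α = 10): (10−9)(10−7)(10−4)(10−8) = 1·3·6·2 = 36 ≡ 10, so v_2 = 10^{−1} = 4 (mod 13).
  i = 3 (α = 7): (7−9)(7−10)(7−4)(7−8) = (−2)·(−3)·3·(−1) = −18 ≡ 8, so v_3 = 8^{−1} = 5 (mod 13).
  i = 4 (α = 4): (4−9)(4−10)(4−7)(4−8) = (−5)·(−6)·(−3)·(−4) = 360 ≡ 9, so v_4 = 9^{−1} = 3 (mod 13).
  i = 5 (α = 8): (8−9)(8−10)(8−7)(8−4) = (−1)·(−2)·1·4 = 8 ≡ 8, so v_5 = 8^{−1} = 5 (mod 13).
  v = [9, 4, 5, 3, 5].
Step 2: syndromes of r = [12, 7, 9, 8, 4] (all sums mod 13).
  S_0 = Σ v_i r_i = 9·12 + 4·7 + 5·9 + 3·8 + 5·4 = 225 ≡ 4.
  S_1 = Σ v_i α_i r_i = 9·9·12 + 4·10·7 + 5·7·9 + 3·4·8 + 5·8·4 = 1823 ≡ 3.
  α_i^2 mod 13 = [3, 9, 10, 3, 12].
  S_2 = Σ v_i α_i^2 r_i = 9·3·12 + 4·9·7 + 5·10·9 + 3·3·8 + 5·12·4 = 1338 ≡ 12.
  S = (4, 3, 12) ≠ 0, so r is not a codeword (an error is present).
Step 3: locate the error. For a single error e at position i, S_ℓ = v_i·e·α_i^ℓ, so α_err = S_1/S_0.
  S_0^{−1} = 4^{−1} = 10 (mod 13), so α_err = 3·10 = 30 ≡ 4 = α_4. Error position i = 4.
  Consistency check: S_2/S_1 = 12·9 = 108 ≡ 4 = α_err ✓ (single-error assumption holds).
Step 4: error magnitude e = S_0/v_4 = S_0·∏_{j≠4}(α_4 − α_j) = 4·9 = 36 ≡ 10 (mod 13).
Step 5: correct position 4: c_4 = r_4 − e = 8 − 10 ≡ 11 (mod 13). Hence c = [12, 7, 9, 11, 4].
  Check: interpolating c through the α_i gives m(x) = 5 + 8·x (degree < 2) with m(α_i) = c_i for every i, so c is indeed a codeword.
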